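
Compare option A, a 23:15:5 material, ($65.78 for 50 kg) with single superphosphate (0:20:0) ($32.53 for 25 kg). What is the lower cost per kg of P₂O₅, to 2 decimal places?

$6.51 per kg P₂O₅ (single superphosphate)

option A: P₂O₅ per bag = 50 × 15% = 7.5 kg; cost = 65.78 / 7.5 = $8.7707/kg P₂O₅.
single superphosphate: P₂O₅ per bag = 25 × 20% = 5 kg; cost = 32.53 / 5 = $6.5060/kg P₂O₅.
single superphosphate is cheaper.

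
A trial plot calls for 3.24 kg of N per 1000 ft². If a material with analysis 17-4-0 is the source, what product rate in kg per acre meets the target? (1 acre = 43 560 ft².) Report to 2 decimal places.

Product per 1000 ft² = 3.24 / 17% = 19.0588 kg.
Convert to per acre: 19.0588 × 43.56 = 830.202 kg.

830.20 kg of product per acre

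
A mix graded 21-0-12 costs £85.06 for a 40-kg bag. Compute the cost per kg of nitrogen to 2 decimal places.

£10.13 per kg N

N in bag = 40 × 21% = 8.4 kg.
Cost per kg N = £85.06 / 8.4 = £10.1262.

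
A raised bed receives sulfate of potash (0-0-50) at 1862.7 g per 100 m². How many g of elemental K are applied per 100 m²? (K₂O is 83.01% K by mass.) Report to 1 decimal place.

773.1 g K per hundred sq m

K₂O per 100 m² = 1862.7 × 50% = 931.35 g.
Elemental K = 931.35 × 0.8301 = 773.114 g per 100 m².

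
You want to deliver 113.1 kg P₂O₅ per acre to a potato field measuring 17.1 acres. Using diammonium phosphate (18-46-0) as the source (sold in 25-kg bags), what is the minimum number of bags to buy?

169 bags

Product per acre = 113.1 / 46% = 245.87 kg.
Total product = 245.87 × 17.1 = 4204.37 kg.
Bags = ⌈4204.37 / 25⌉ = 169.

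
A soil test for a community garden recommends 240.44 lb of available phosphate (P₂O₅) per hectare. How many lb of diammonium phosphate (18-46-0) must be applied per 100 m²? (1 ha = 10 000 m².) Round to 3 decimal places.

5.227 lb of product per hundred sq m

Product per hectare = 240.44 / 46% = 522.696 lb.
Convert to per 100 m²: 522.696 × 0.01 = 5.22696 lb.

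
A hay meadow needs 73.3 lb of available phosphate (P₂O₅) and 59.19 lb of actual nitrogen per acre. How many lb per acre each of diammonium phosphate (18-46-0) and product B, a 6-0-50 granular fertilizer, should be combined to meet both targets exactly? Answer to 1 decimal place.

With a, b = lb per acre of diammonium phosphate and product B:
P₂O₅: 0.46·a + 0·b = 73.3
N: 0.18·a + 0.06·b = 59.19
From row1: a = (73.3 − 0·b) / 0.46.
Into row2: 0.18·(73.3 − 0·b)/0.46 + 0.06·b = 59.19 → b = 508.457, a = 159.348.

159.3 lb diammonium phosphate, 508.5 lb product B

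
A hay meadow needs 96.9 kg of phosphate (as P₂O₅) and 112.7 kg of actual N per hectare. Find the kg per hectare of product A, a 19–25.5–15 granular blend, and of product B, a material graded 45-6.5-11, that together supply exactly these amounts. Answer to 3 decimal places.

354.292 kg product A, 100.854 kg product B

Let a = kg of product A, b = kg of product B (per hectare).
P₂O₅: 0.255·a + 0.065·b = 96.9
N: 0.19·a + 0.45·b = 112.7
Eliminate b: (row1) − 0.065/0.45·(row2) → 0.227556·a = 80.6211, so a = 354.29199.
Then b = (112.7 − 0.19·354.29199) / 0.45 = 100.85449.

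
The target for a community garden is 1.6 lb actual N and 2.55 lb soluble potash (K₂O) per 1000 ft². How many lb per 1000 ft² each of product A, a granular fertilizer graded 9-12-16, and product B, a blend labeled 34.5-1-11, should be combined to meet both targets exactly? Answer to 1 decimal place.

With a, b = lb per 1000 ft² of product A and product B:
N: 0.09·a + 0.345·b = 1.6
K₂O: 0.16·a + 0.11·b = 2.55
Eliminate a: (row1) − 0.09/0.16·(row2) → 0.283125·b = 0.165625, so b = 0.584989.
Back-substitute: a = (1.6 − 0.345·0.584989) / 0.09 = 15.5353.

15.5 lb product A, 0.6 lb product B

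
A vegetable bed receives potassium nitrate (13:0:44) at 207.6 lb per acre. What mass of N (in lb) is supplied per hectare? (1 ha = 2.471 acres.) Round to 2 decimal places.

66.69 lb N per hectare

nitrogen per acre = 207.6 × 13% = 26.988 lb.
Convert to per hectare: 26.988 × 2.471 = 66.6873 lb.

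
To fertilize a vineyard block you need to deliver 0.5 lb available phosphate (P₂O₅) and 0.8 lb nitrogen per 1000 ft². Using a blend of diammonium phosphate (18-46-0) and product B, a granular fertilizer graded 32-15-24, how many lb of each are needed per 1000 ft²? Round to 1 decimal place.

0.3 lb diammonium phosphate, 2.3 lb product B

Per-1000 ft² balance (a = diammonium phosphate, b = product B):
P₂O₅: 0.46·a + 0.15·b = 0.5
N: 0.18·a + 0.32·b = 0.8
From row1: a = (0.5 − 0.15·b) / 0.46.
Into row2: 0.18·(0.5 − 0.15·b)/0.46 + 0.32·b = 0.8 → b = 2.31281, a = 0.332779.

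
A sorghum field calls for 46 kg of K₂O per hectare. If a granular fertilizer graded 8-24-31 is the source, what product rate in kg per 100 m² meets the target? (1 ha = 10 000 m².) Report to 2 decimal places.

1.48 kg of product per hundred sq m

Product per hectare = 46 / 31% = 148.387 kg.
Convert to per 100 m²: 148.387 × 0.01 = 1.48387 kg.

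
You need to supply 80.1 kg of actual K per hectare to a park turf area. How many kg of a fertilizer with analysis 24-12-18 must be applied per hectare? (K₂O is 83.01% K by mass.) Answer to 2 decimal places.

536.08 kg of product per hectare

As K₂O: 80.1 / 0.8301 = 96.4944 kg per hectare.
Product per hectare = 96.4944 / 18% = 536.07999 kg.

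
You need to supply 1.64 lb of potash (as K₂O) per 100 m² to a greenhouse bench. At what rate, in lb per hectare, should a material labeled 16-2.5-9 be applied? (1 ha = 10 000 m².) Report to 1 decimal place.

Product per 100 m² = 1.64 / 9% = 18.2222 lb.
Convert to per hectare: 18.2222 × 100 = 1822.22 lb.

1822.2 lb of product per hectare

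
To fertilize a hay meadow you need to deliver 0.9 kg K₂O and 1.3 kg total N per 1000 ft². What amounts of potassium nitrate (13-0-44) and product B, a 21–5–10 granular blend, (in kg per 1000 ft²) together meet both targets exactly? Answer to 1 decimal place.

Let a = kg of potassium nitrate, b = kg of product B (per 1000 ft²).
K₂O: 0.44·a + 0.1·b = 0.9
N: 0.13·a + 0.21·b = 1.3
Eliminate a: (row1) − 0.44/0.13·(row2) → -0.610769·b = -3.5, so b = 5.73048.
Back-substitute: a = (0.9 − 0.1·5.73048) / 0.44 = 0.743073.

0.7 kg potassium nitrate, 5.7 kg product B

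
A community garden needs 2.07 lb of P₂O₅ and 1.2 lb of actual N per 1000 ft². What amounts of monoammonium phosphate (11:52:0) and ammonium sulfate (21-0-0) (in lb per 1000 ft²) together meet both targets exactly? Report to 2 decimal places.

Let a = lb of monoammonium phosphate, b = lb of ammonium sulfate (per 1000 ft²).
P₂O₅: 0.52·a + 0·b = 2.07
N: 0.11·a + 0.21·b = 1.2
Eliminate b: (row1) − 0/0.21·(row2) → 0.52·a = 2.07, so a = 3.98077.
Then b = (1.2 − 0.11·3.98077) / 0.21 = 3.62912.

3.98 lb monoammonium phosphate, 3.63 lb ammonium sulfate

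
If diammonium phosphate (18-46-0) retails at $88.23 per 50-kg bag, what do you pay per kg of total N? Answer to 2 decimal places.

N in bag = 50 × 18% = 9 kg.
Cost per kg N = $88.23 / 9 = $9.8033.

$9.80 per kg N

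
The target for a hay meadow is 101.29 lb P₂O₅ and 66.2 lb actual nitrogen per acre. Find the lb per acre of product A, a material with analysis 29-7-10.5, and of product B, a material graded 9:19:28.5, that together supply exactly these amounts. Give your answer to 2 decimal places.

Per-acre balance (a = product A, b = product B):
P₂O₅: 0.07·a + 0.19·b = 101.29
N: 0.29·a + 0.09·b = 66.2
Solving simultaneously: a = 70.9406, b = 506.969.

70.94 lb product A, 506.97 lb product B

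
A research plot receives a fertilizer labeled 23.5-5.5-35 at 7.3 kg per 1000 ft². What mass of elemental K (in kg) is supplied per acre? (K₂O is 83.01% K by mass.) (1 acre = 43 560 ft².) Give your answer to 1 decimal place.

92.4 kg K per acre

K₂O per 1000 ft² = 7.3 × 35% = 2.555 kg.
Elemental K = 2.555 × 0.8301 = 2.12091 kg per 1000 ft².
Convert to per acre: 2.12091 × 43.56 = 92.3866 kg.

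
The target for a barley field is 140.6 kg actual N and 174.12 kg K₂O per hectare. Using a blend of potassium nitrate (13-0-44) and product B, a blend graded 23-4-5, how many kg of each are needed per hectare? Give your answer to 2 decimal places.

With a, b = kg per hectare of potassium nitrate and product B:
N: 0.13·a + 0.23·b = 140.6
K₂O: 0.44·a + 0.05·b = 174.12
Solving simultaneously: a = 348.6547, b = 414.239.

348.65 kg potassium nitrate, 414.24 kg product B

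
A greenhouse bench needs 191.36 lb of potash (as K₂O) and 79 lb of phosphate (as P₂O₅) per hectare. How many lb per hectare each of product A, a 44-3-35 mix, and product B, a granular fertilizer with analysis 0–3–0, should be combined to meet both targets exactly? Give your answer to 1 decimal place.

546.7 lb product A, 2086.6 lb product B

Let a = lb of product A, b = lb of product B (per hectare).
K₂O: 0.35·a + 0·b = 191.36
P₂O₅: 0.03·a + 0.03·b = 79
Eliminate b: (row1) − 0/0.03·(row2) → 0.35·a = 191.36, so a = 546.743.
Then b = (79 − 0.03·546.743) / 0.03 = 2086.59.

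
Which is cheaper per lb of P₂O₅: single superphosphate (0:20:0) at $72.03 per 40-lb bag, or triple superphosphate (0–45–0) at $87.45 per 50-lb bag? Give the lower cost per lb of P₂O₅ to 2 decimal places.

$3.89 per lb P₂O₅ (triple superphosphate)

single superphosphate: P₂O₅ per bag = 40 × 20% = 8 lb; cost = 72.03 / 8 = $9.0038/lb P₂O₅.
triple superphosphate: P₂O₅ per bag = 50 × 45% = 22.5 lb; cost = 87.45 / 22.5 = $3.8867/lb P₂O₅.
triple superphosphate is cheaper.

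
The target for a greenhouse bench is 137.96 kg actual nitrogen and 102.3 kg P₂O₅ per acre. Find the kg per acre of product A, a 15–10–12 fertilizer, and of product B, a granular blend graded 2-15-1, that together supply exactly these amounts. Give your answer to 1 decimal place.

Let a = kg of product A, b = kg of product B (per acre).
N: 0.15·a + 0.02·b = 137.96
P₂O₅: 0.1·a + 0.15·b = 102.3
Solving simultaneously: a = 909.659, b = 75.561.

909.7 kg product A, 75.6 kg product B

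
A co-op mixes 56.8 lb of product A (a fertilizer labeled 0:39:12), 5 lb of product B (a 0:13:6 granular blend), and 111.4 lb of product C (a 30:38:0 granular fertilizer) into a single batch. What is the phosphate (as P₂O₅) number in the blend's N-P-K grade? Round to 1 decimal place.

37.6% P₂O₅

Total mass = 56.8 + 5 + 111.4 = 173.2 lb.
P₂O₅ mass = 39%×56.8 + 13%×5 + 38%×111.4 = 65.134 lb.
% P₂O₅ = 65.134 / 173.2 = 37.6062%.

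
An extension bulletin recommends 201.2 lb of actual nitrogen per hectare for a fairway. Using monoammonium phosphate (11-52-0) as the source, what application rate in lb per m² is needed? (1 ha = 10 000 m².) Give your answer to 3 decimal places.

Product per hectare = 201.2 / 11% = 1829.09 lb.
Convert to per m²: 1829.09 × 0.0001 = 0.182909 lb.

0.183 lb of product per sq m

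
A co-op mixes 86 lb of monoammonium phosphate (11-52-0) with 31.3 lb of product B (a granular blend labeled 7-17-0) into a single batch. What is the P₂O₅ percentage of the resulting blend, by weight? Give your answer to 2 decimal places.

Total mass = 86 + 31.3 = 117.3 lb.
P₂O₅ mass = 52%×86 + 17%×31.3 = 50.041 lb.
% P₂O₅ = 50.041 / 117.3 = 42.6607%.

42.66% P₂O₅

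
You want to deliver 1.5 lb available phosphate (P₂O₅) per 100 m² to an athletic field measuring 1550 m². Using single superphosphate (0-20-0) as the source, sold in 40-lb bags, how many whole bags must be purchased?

Product per 100 m² = 1.5 / 20% = 7.5 lb.
Total product = 7.5 × 1550 / 100 = 116.25 lb.
Bags = ⌈116.25 / 40⌉ = 3.

3 bags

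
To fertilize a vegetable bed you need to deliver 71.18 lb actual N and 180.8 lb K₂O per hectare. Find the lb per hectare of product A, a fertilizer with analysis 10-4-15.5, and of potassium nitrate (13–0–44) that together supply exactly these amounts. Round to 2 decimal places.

327.68 lb product A, 295.48 lb potassium nitrate

Per-hectare balance (a = product A, b = potassium nitrate):
N: 0.1·a + 0.13·b = 71.18
K₂O: 0.155·a + 0.44·b = 180.8
Solving simultaneously: a = 327.681, b = 295.476.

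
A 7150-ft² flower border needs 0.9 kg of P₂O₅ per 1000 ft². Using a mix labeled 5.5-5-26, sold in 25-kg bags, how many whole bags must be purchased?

6 bags

Product per 1000 ft² = 0.9 / 5% = 18 kg.
Total product = 18 × 7150 / 1000 = 128.7 kg.
Bags = ⌈128.7 / 25⌉ = 6.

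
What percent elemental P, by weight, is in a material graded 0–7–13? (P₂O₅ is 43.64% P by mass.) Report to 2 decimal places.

%P = 7 × 0.4364 = 3.0548%.

3.05% P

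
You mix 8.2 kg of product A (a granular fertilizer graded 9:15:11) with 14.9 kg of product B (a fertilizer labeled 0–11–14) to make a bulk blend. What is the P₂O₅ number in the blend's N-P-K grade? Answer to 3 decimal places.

12.420% P₂O₅

Total mass = 8.2 + 14.9 = 23.1 kg.
P₂O₅ mass = 15%×8.2 + 11%×14.9 = 2.869 kg.
% P₂O₅ = 2.869 / 23.1 = 12.4199%.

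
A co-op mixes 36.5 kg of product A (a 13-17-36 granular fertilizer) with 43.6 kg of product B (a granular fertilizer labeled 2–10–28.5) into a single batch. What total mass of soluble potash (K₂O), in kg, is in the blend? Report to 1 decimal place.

K₂O mass = 36%×36.5 + 28.5%×43.6 = 25.566 kg.

25.6 kg K₂O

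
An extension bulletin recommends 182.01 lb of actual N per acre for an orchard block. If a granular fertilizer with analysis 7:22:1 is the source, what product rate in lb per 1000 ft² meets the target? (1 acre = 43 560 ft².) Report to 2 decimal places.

59.69 lb of product per thousand sq ft

Product per acre = 182.01 / 7% = 2600.14 lb.
Convert to per 1000 ft²: 2600.14 × 0.0229568 = 59.6911 lb.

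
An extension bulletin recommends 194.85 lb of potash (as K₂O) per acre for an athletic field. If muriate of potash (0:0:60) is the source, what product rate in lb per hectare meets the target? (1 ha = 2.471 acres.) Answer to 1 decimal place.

802.5 lb of product per hectare

Product per acre = 194.85 / 60% = 324.75 lb.
Convert to per hectare: 324.75 × 2.471 = 802.457 lb.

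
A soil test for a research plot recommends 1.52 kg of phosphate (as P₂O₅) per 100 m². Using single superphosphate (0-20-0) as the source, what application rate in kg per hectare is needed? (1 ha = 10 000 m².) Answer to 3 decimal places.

Product per 100 m² = 1.52 / 20% = 7.6 kg.
Convert to per hectare: 7.6 × 100 = 760 kg.

760.000 kg of product per hectare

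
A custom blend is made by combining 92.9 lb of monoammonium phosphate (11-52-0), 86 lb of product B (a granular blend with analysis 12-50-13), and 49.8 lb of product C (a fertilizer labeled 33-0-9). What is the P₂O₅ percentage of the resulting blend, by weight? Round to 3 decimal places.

39.925% P₂O₅

Total mass = 92.9 + 86 + 49.8 = 228.7 lb.
P₂O₅ mass = 52%×92.9 + 50%×86 + 0%×49.8 = 91.308 lb.
% P₂O₅ = 91.308 / 228.7 = 39.9248%.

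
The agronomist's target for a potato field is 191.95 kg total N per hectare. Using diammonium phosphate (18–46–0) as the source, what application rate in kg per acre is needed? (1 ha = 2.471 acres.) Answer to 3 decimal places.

431.562 kg of product per acre

Product per hectare = 191.95 / 18% = 1066.39 kg.
Convert to per acre: 1066.39 × 0.404694 = 431.5617 kg.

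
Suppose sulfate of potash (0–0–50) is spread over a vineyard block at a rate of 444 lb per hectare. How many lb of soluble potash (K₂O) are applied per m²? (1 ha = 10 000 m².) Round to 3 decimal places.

0.022 lb K₂O per sq m

K₂O per hectare = 444 × 50% = 222 lb.
Convert to per m²: 222 × 0.0001 = 0.0222 lb.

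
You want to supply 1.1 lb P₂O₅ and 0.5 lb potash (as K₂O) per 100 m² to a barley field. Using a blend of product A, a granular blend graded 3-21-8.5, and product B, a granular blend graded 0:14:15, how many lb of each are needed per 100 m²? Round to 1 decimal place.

Per-100 m² balance (a = product A, b = product B):
P₂O₅: 0.21·a + 0.14·b = 1.1
K₂O: 0.085·a + 0.15·b = 0.5
From row1: a = (1.1 − 0.14·b) / 0.21.
Into row2: 0.085·(1.1 − 0.14·b)/0.21 + 0.15·b = 0.5 → b = 0.586735, a = 4.84694.

4.8 lb product A, 0.6 lb product B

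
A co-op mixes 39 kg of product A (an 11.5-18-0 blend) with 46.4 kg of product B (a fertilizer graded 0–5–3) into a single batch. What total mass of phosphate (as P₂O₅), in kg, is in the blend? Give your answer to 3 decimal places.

9.340 kg P₂O₅

P₂O₅ mass = 18%×39 + 5%×46.4 = 9.34 kg.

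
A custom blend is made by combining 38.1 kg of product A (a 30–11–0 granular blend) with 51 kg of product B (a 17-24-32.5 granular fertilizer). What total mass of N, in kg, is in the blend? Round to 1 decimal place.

N mass = 30%×38.1 + 17%×51 = 20.1 kg.

20.1 kg N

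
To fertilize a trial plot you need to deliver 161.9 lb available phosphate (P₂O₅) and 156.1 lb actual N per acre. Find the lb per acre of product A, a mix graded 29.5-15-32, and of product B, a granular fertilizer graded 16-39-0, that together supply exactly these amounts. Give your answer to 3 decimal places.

384.130 lb product A, 267.386 lb product B

With a, b = lb per acre of product A and product B:
P₂O₅: 0.15·a + 0.39·b = 161.9
N: 0.295·a + 0.16·b = 156.1
Solving simultaneously: a = 384.1296, b = 267.3861.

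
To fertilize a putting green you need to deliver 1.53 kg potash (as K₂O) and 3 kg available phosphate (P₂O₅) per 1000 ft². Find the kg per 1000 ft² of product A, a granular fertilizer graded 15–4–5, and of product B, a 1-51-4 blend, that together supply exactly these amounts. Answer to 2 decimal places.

27.63 kg product A, 3.72 kg product B

Per-1000 ft² balance (a = product A, b = product B):
K₂O: 0.05·a + 0.04·b = 1.53
P₂O₅: 0.04·a + 0.51·b = 3
Eliminate b: (row1) − 0.04/0.51·(row2) → 0.0468627·a = 1.29471, so a = 27.6276.
Then b = (3 − 0.04·27.6276) / 0.51 = 3.71548.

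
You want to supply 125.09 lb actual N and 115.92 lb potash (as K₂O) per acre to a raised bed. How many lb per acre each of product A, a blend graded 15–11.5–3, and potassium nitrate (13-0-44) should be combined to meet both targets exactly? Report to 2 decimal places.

643.64 lb product A, 219.57 lb potassium nitrate

With a, b = lb per acre of product A and potassium nitrate:
N: 0.15·a + 0.13·b = 125.09
K₂O: 0.03·a + 0.44·b = 115.92
Solving simultaneously: a = 643.639, b = 219.57005.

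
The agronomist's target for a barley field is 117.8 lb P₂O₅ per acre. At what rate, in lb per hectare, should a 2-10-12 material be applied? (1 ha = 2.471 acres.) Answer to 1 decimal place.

Product per acre = 117.8 / 10% = 1178 lb.
Convert to per hectare: 1178 × 2.471 = 2910.84 lb.

2910.8 lb of product per hectare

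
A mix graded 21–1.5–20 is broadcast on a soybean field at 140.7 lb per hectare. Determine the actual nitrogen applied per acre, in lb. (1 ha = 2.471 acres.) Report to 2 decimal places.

nitrogen per hectare = 140.7 × 21% = 29.547 lb.
Convert to per acre: 29.547 × 0.404694 = 11.9575 lb.

11.96 lb N per acre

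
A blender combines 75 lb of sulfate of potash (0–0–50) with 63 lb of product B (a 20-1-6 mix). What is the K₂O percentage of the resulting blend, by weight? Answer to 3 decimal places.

29.913% K₂O

Total mass = 75 + 63 = 138 lb.
K₂O mass = 50%×75 + 6%×63 = 41.28 lb.
% K₂O = 41.28 / 138 = 29.91304%.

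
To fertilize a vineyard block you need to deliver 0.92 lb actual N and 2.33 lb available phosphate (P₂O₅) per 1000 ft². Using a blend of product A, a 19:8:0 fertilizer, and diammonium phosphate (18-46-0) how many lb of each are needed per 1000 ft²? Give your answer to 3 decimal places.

With a, b = lb per 1000 ft² of product A and diammonium phosphate:
N: 0.19·a + 0.18·b = 0.92
P₂O₅: 0.08·a + 0.46·b = 2.33
Solving simultaneously: a = 0.0520548, b = 5.05616.

0.052 lb product A, 5.056 lb diammonium phosphate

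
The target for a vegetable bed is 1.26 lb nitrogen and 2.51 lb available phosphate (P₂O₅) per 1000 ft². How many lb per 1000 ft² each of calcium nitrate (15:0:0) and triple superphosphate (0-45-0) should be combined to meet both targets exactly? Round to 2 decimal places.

Per-1000 ft² balance (a = calcium nitrate, b = triple superphosphate):
N: 0.15·a + 0·b = 1.26
P₂O₅: 0·a + 0.45·b = 2.51
Solving simultaneously: a = 8.4, b = 5.57778.

8.40 lb calcium nitrate, 5.58 lb triple superphosphate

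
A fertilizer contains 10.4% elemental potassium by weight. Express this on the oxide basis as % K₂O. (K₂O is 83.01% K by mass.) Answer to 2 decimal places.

%K₂O = 10.4 / 0.8301 = 12.5286%.

12.53% K₂O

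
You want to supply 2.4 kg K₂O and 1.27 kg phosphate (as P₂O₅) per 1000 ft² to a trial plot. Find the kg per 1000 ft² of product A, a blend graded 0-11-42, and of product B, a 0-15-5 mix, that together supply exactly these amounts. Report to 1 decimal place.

5.2 kg product A, 4.7 kg product B

With a, b = kg per 1000 ft² of product A and product B:
K₂O: 0.42·a + 0.05·b = 2.4
P₂O₅: 0.11·a + 0.15·b = 1.27
From row1: a = (2.4 − 0.05·b) / 0.42.
Into row2: 0.11·(2.4 − 0.05·b)/0.42 + 0.15·b = 1.27 → b = 4.68522, a = 5.15652.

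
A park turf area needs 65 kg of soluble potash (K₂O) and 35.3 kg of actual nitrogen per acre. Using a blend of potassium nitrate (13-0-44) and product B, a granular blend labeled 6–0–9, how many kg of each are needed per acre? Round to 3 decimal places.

With a, b = kg per acre of potassium nitrate and product B:
K₂O: 0.44·a + 0.09·b = 65
N: 0.13·a + 0.06·b = 35.3
From row1: a = (65 − 0.09·b) / 0.44.
Into row2: 0.13·(65 − 0.09·b)/0.44 + 0.06·b = 35.3 → b = 481.7687, a = 49.1837.

49.184 kg potassium nitrate, 481.769 kg product B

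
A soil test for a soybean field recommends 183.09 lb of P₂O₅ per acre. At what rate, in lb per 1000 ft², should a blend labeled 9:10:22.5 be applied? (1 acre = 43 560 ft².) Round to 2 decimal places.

42.03 lb of product per thousand sq ft

Product per acre = 183.09 / 10% = 1830.9 lb.
Convert to per 1000 ft²: 1830.9 × 0.0229568 = 42.0317 lb.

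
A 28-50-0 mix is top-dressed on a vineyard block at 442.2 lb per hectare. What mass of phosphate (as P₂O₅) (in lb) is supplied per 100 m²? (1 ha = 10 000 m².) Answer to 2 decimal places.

P₂O₅ per hectare = 442.2 × 50% = 221.1 lb.
Convert to per 100 m²: 221.1 × 0.01 = 2.211 lb.

2.21 lb P₂O₅ per hundred sq m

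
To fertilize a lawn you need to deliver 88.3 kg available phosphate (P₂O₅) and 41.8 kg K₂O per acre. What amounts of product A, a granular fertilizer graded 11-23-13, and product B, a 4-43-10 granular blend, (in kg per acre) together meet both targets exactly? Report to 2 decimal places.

277.93 kg product A, 56.69 kg product B

Let a = kg of product A, b = kg of product B (per acre).
P₂O₅: 0.23·a + 0.43·b = 88.3
K₂O: 0.13·a + 0.1·b = 41.8
From row1: a = (88.3 − 0.43·b) / 0.23.
Into row2: 0.13·(88.3 − 0.43·b)/0.23 + 0.1·b = 41.8 → b = 56.6869, a = 277.933.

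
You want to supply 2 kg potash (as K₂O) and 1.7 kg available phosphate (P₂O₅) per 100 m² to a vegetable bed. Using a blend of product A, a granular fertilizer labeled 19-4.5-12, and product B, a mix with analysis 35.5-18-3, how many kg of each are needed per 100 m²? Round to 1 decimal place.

15.3 kg product A, 5.6 kg product B

With a, b = kg per 100 m² of product A and product B:
K₂O: 0.12·a + 0.03·b = 2
P₂O₅: 0.045·a + 0.18·b = 1.7
From row1: a = (2 − 0.03·b) / 0.12.
Into row2: 0.045·(2 − 0.03·b)/0.12 + 0.18·b = 1.7 → b = 5.62963, a = 15.2593.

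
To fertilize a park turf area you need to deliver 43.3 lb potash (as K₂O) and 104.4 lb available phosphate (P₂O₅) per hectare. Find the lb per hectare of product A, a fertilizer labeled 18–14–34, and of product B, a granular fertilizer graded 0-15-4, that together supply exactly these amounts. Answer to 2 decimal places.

51.08 lb product A, 648.33 lb product B

Let a = lb of product A, b = lb of product B (per hectare).
K₂O: 0.34·a + 0.04·b = 43.3
P₂O₅: 0.14·a + 0.15·b = 104.4
Eliminate a: (row1) − 0.34/0.14·(row2) → -0.324286·b = -210.243, so b = 648.326.
Back-substitute: a = (43.3 − 0.04·648.326) / 0.34 = 51.0793.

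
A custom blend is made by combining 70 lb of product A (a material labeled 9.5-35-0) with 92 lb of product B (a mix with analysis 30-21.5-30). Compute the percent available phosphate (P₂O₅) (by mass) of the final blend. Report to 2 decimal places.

Total mass = 70 + 92 = 162 lb.
P₂O₅ mass = 35%×70 + 21.5%×92 = 44.28 lb.
% P₂O₅ = 44.28 / 162 = 27.3333%.

27.33% P₂O₅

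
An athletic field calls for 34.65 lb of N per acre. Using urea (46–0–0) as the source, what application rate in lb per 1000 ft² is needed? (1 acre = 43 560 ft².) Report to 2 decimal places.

1.73 lb of product per thousand sq ft

Product per acre = 34.65 / 46% = 75.3261 lb.
Convert to per 1000 ft²: 75.3261 × 0.0229568 = 1.72925 lb.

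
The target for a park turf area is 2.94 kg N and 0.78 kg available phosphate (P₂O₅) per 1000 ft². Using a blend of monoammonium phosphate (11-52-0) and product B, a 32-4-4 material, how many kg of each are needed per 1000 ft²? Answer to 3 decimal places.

Per-1000 ft² balance (a = monoammonium phosphate, b = product B):
N: 0.11·a + 0.32·b = 2.94
P₂O₅: 0.52·a + 0.04·b = 0.78
Eliminate a: (row1) − 0.11/0.52·(row2) → 0.311538·b = 2.775, so b = 8.90741.
Back-substitute: a = (2.94 − 0.32·8.90741) / 0.11 = 0.814815.

0.815 kg monoammonium phosphate, 8.907 kg product B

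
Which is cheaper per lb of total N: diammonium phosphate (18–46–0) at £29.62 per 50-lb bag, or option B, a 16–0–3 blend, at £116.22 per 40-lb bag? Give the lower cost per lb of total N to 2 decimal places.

diammonium phosphate: N per bag = 50 × 18% = 9 lb; cost = 29.62 / 9 = £3.2911/lb N.
option B: N per bag = 40 × 16% = 6.4 lb; cost = 116.22 / 6.4 = £18.1594/lb N.
diammonium phosphate is cheaper.

£3.29 per lb N (diammonium phosphate)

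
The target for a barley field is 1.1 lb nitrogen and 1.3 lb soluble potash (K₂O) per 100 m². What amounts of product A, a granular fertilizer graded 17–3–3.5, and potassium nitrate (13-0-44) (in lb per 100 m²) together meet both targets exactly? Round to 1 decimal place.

4.5 lb product A, 2.6 lb potassium nitrate

With a, b = lb per 100 m² of product A and potassium nitrate:
N: 0.17·a + 0.13·b = 1.1
K₂O: 0.035·a + 0.44·b = 1.3
Solving simultaneously: a = 4.48399, b = 2.59786.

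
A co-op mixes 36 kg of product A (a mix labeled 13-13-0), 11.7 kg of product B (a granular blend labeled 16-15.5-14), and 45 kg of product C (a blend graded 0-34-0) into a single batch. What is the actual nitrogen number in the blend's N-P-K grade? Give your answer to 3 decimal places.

Total mass = 36 + 11.7 + 45 = 92.7 kg.
N mass = 13%×36 + 16%×11.7 + 0%×45 = 6.552 kg.
% N = 6.552 / 92.7 = 7.06796%.

7.068% N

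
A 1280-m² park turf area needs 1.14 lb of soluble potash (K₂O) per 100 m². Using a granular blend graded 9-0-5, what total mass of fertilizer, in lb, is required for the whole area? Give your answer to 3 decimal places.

Product per 100 m² = 1.14 / 5% = 22.8 lb.
Total product = 22.8 × 1280 / 100 = 291.84 lb.

291.840 lb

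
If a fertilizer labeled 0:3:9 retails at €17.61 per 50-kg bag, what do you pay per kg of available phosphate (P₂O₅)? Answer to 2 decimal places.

€11.74 per kg P₂O₅

P₂O₅ in bag = 50 × 3% = 1.5 kg.
Cost per kg P₂O₅ = €17.61 / 1.5 = €11.7400.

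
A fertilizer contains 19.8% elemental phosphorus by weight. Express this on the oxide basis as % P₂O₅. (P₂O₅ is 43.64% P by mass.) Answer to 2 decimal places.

%P₂O₅ = 19.8 / 0.4364 = 45.3712%.

45.37% P₂O₅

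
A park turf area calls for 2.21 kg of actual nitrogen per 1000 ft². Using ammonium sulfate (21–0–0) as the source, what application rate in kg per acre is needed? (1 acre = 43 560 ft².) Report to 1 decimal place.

Product per 1000 ft² = 2.21 / 21% = 10.5238 kg.
Convert to per acre: 10.5238 × 43.56 = 458.417 kg.

458.4 kg of product per acre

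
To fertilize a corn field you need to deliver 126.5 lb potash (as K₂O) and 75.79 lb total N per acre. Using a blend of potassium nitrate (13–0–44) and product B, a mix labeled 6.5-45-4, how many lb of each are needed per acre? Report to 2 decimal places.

Let a = lb of potassium nitrate, b = lb of product B (per acre).
K₂O: 0.44·a + 0.04·b = 126.5
N: 0.13·a + 0.065·b = 75.79
Eliminate a: (row1) − 0.44/0.13·(row2) → -0.18·b = -130.02, so b = 722.333.
Back-substitute: a = (126.5 − 0.04·722.333) / 0.44 = 221.833.

221.83 lb potassium nitrate, 722.33 lb product B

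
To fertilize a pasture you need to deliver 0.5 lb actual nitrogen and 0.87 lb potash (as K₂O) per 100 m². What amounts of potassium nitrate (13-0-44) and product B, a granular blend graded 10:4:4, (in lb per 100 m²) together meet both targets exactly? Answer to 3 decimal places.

1.727 lb potassium nitrate, 2.755 lb product B

With a, b = lb per 100 m² of potassium nitrate and product B:
N: 0.13·a + 0.1·b = 0.5
K₂O: 0.44·a + 0.04·b = 0.87
From row1: a = (0.5 − 0.1·b) / 0.13.
Into row2: 0.44·(0.5 − 0.1·b)/0.13 + 0.04·b = 0.87 → b = 2.75515, a = 1.7268.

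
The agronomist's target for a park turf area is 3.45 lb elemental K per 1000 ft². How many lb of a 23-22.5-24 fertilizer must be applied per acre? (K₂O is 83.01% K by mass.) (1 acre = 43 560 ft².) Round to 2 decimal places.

754.34 lb of product per acre

As K₂O: 3.45 / 0.8301 = 4.15613 lb per 1000 ft².
Product per 1000 ft² = 4.15613 / 24% = 17.3172 lb.
Convert to per acre: 17.3172 × 43.56 = 754.337 lb.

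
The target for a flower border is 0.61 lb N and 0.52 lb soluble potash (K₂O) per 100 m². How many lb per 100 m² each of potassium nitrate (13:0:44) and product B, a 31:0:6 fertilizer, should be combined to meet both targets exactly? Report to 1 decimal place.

1.0 lb potassium nitrate, 1.6 lb product B

Let a = lb of potassium nitrate, b = lb of product B (per 100 m²).
N: 0.13·a + 0.31·b = 0.61
K₂O: 0.44·a + 0.06·b = 0.52
Solving simultaneously: a = 0.968896, b = 1.56143.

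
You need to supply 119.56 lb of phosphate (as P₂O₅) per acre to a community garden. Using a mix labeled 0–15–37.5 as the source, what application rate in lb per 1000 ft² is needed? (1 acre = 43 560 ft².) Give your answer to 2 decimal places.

18.30 lb of product per thousand sq ft

Product per acre = 119.56 / 15% = 797.067 lb.
Convert to per 1000 ft²: 797.067 × 0.0229568 = 18.2981 lb.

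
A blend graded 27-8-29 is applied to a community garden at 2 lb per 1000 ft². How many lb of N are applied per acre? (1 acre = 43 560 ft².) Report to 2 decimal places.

23.52 lb N per acre

nitrogen per 1000 ft² = 2 × 27% = 0.54 lb.
Convert to per acre: 0.54 × 43.56 = 23.5224 lb.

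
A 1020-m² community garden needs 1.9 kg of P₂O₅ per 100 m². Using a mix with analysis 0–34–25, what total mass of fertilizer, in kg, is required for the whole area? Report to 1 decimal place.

Product per 100 m² = 1.9 / 34% = 5.58824 kg.
Total product = 5.58824 × 1020 / 100 = 57 kg.

57.0 kg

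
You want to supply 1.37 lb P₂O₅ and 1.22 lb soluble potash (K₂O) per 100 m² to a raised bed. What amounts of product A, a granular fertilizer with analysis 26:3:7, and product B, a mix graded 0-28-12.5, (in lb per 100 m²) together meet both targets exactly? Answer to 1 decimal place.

10.7 lb product A, 3.7 lb product B

Per-100 m² balance (a = product A, b = product B):
P₂O₅: 0.03·a + 0.28·b = 1.37
K₂O: 0.07·a + 0.125·b = 1.22
Eliminate a: (row1) − 0.03/0.07·(row2) → 0.226429·b = 0.847143, so b = 3.74132.
Back-substitute: a = (1.37 − 0.28·3.74132) / 0.03 = 10.7476.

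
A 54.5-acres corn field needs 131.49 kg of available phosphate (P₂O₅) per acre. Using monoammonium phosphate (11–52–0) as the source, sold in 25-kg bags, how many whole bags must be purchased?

Product per acre = 131.49 / 52% = 252.865 kg.
Total product = 252.865 × 54.5 = 13781.2 kg.
Bags = ⌈13781.2 / 25⌉ = 552.

552 bags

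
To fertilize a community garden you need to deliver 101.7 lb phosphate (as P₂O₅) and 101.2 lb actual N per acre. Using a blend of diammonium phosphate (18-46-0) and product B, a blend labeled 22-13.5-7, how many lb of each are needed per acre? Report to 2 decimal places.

113.29 lb diammonium phosphate, 367.31 lb product B

Per-acre balance (a = diammonium phosphate, b = product B):
P₂O₅: 0.46·a + 0.135·b = 101.7
N: 0.18·a + 0.22·b = 101.2
Eliminate a: (row1) − 0.46/0.18·(row2) → -0.427222·b = -156.922, so b = 367.308.
Back-substitute: a = (101.7 − 0.135·367.308) / 0.46 = 113.28999.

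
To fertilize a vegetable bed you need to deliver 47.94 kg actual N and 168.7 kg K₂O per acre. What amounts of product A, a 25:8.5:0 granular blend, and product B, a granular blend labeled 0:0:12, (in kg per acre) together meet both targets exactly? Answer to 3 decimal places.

191.760 kg product A, 1405.833 kg product B

Let a = kg of product A, b = kg of product B (per acre).
N: 0.25·a + 0·b = 47.94
K₂O: 0·a + 0.12·b = 168.7
Solving simultaneously: a = 191.76, b = 1405.8333.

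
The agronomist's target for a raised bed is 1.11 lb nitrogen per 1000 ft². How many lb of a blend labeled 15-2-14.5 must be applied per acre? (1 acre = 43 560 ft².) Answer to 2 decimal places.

Product per 1000 ft² = 1.11 / 15% = 7.4 lb.
Convert to per acre: 7.4 × 43.56 = 322.344 lb.

322.34 lb of product per acre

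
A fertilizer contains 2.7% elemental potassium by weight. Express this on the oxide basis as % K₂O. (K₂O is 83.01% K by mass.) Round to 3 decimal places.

%K₂O = 2.7 / 0.8301 = 3.25262%.

3.253% K₂O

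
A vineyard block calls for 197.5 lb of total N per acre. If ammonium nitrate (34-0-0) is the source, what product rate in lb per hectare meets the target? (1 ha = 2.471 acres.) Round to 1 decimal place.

Product per acre = 197.5 / 34% = 580.882 lb.
Convert to per hectare: 580.882 × 2.471 = 1435.36 lb.

1435.4 lb of product per hectare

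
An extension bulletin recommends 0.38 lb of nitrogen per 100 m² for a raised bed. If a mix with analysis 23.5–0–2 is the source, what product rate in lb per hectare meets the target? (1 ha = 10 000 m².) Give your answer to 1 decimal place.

161.7 lb of product per hectare

Product per 100 m² = 0.38 / 23.5% = 1.61702 lb.
Convert to per hectare: 1.61702 × 100 = 161.702 lb.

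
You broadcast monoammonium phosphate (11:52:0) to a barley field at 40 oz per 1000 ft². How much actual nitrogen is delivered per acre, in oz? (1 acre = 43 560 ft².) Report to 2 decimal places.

nitrogen per 1000 ft² = 40 × 11% = 4.4 oz.
Convert to per acre: 4.4 × 43.56 = 191.664 oz.

191.66 oz N per acre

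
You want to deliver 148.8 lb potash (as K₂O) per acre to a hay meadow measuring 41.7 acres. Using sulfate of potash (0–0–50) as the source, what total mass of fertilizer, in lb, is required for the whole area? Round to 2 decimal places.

Product per acre = 148.8 / 50% = 297.6 lb.
Total product = 297.6 × 41.7 = 12409.92 lb.

12409.92 lb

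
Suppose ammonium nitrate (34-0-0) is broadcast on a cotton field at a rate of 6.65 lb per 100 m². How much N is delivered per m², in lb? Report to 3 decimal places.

nitrogen per 100 m² = 6.65 × 34% = 2.261 lb.
Convert to per m²: 2.261 × 0.01 = 0.02261 lb.

0.023 lb N per sq m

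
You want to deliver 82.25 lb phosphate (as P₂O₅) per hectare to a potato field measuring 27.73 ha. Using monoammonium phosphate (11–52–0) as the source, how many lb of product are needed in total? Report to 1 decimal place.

Product per hectare = 82.25 / 52% = 158.173 lb.
Total product = 158.173 × 27.73 = 4386.14 lb.

4386.1 lb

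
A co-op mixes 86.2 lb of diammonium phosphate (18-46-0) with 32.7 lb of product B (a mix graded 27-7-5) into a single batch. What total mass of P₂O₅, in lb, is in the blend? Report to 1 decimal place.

41.9 lb P₂O₅

P₂O₅ mass = 46%×86.2 + 7%×32.7 = 41.941 lb.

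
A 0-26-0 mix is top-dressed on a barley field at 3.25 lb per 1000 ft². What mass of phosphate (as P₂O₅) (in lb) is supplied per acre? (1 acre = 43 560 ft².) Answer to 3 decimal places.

36.808 lb P₂O₅ per acre

P₂O₅ per 1000 ft² = 3.25 × 26% = 0.845 lb.
Convert to per acre: 0.845 × 43.56 = 36.8082 lb.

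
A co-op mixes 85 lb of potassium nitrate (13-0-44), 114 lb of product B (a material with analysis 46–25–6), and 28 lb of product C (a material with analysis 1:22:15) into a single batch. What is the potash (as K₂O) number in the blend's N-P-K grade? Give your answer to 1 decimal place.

21.3% K₂O

Total mass = 85 + 114 + 28 = 227 lb.
K₂O mass = 44%×85 + 6%×114 + 15%×28 = 48.44 lb.
% K₂O = 48.44 / 227 = 21.3392%.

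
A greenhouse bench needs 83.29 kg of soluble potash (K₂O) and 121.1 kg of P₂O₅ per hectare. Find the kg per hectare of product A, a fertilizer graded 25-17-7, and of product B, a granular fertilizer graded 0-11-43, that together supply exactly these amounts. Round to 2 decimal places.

Let a = kg of product A, b = kg of product B (per hectare).
K₂O: 0.07·a + 0.43·b = 83.29
P₂O₅: 0.17·a + 0.11·b = 121.1
Solving simultaneously: a = 656.133, b = 86.8853.

656.13 kg product A, 86.89 kg product B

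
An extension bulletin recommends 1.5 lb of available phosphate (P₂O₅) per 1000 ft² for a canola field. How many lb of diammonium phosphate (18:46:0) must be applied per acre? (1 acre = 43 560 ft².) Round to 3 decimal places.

Product per 1000 ft² = 1.5 / 46% = 3.26087 lb.
Convert to per acre: 3.26087 × 43.56 = 142.04348 lb.

142.043 lb of product per acre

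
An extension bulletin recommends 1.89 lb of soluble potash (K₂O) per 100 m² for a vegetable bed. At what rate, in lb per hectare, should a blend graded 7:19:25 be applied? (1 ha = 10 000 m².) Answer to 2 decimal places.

756.00 lb of product per hectare

Product per 100 m² = 1.89 / 25% = 7.56 lb.
Convert to per hectare: 7.56 × 100 = 756 lb.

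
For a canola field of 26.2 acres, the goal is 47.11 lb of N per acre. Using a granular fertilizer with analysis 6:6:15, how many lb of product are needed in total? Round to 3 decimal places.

Product per acre = 47.11 / 6% = 785.167 lb.
Total product = 785.167 × 26.2 = 20571.3667 lb.

20571.367 lb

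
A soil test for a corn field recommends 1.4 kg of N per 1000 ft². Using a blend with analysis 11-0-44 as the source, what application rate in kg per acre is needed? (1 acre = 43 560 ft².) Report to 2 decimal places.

Product per 1000 ft² = 1.4 / 11% = 12.7273 kg.
Convert to per acre: 12.7273 × 43.56 = 554.4 kg.

554.40 kg of product per acre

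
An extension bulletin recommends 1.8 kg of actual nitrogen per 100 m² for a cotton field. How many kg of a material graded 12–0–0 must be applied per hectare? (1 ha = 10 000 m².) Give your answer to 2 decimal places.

1500.00 kg of product per hectare

Product per 100 m² = 1.8 / 12% = 15 kg.
Convert to per hectare: 15 × 100 = 1500 kg.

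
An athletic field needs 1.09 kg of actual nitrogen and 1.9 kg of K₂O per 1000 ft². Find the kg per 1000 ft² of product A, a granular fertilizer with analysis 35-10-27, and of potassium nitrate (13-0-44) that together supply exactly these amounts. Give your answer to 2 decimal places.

Per-1000 ft² balance (a = product A, b = potassium nitrate):
N: 0.35·a + 0.13·b = 1.09
K₂O: 0.27·a + 0.44·b = 1.9
Eliminate b: (row1) − 0.13/0.44·(row2) → 0.270227·a = 0.528636, so a = 1.95627.
Then b = (1.9 − 0.27·1.95627) / 0.44 = 3.11775.

1.96 kg product A, 3.12 kg potassium nitrate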